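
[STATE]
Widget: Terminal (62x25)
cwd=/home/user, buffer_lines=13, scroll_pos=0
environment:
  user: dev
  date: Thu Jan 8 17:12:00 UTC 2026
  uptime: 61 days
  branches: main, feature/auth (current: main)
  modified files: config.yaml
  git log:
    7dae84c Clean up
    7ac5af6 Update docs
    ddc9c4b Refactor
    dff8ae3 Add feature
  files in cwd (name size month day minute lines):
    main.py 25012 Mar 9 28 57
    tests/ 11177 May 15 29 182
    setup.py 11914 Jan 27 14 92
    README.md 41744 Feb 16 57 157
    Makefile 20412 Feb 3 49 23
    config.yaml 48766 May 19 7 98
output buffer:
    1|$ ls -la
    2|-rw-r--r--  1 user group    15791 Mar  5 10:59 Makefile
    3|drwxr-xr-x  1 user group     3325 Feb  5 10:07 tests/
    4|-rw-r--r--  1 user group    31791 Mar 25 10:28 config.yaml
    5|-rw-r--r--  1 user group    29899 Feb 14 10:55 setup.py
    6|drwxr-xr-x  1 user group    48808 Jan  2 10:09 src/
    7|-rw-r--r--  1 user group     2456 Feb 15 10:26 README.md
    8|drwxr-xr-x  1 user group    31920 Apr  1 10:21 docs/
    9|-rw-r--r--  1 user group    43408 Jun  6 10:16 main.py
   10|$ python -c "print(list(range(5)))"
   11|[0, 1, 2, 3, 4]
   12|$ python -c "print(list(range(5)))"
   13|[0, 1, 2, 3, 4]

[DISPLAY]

$ ls -la                                                      
-rw-r--r--  1 user group    15791 Mar  5 10:59 Makefile       
drwxr-xr-x  1 user group     3325 Feb  5 10:07 tests/         
-rw-r--r--  1 user group    31791 Mar 25 10:28 config.yaml    
-rw-r--r--  1 user group    29899 Feb 14 10:55 setup.py       
drwxr-xr-x  1 user group    48808 Jan  2 10:09 src/           
-rw-r--r--  1 user group     2456 Feb 15 10:26 README.md      
drwxr-xr-x  1 user group    31920 Apr  1 10:21 docs/          
-rw-r--r--  1 user group    43408 Jun  6 10:16 main.py        
$ python -c "print(list(range(5)))"                           
[0, 1, 2, 3, 4]                                               
$ python -c "print(list(range(5)))"                           
[0, 1, 2, 3, 4]                                               
$ █                                                           
                                                              
                                                              
                                                              
                                                              
                                                              
                                                              
                                                              
                                                              
                                                              
                                                              
                                                              


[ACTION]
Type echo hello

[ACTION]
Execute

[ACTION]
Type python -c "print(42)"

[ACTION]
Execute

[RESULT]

$ ls -la                                                      
-rw-r--r--  1 user group    15791 Mar  5 10:59 Makefile       
drwxr-xr-x  1 user group     3325 Feb  5 10:07 tests/         
-rw-r--r--  1 user group    31791 Mar 25 10:28 config.yaml    
-rw-r--r--  1 user group    29899 Feb 14 10:55 setup.py       
drwxr-xr-x  1 user group    48808 Jan  2 10:09 src/           
-rw-r--r--  1 user group     2456 Feb 15 10:26 README.md      
drwxr-xr-x  1 user group    31920 Apr  1 10:21 docs/          
-rw-r--r--  1 user group    43408 Jun  6 10:16 main.py        
$ python -c "print(list(range(5)))"                           
[0, 1, 2, 3, 4]                                               
$ python -c "print(list(range(5)))"                           
[0, 1, 2, 3, 4]                                               
$ echo hello                                                  
hello                                                         
$ python -c "print(42)"                                       
42                                                            
$ █                                                           
                                                              
                                                              
                                                              
                                                              
                                                              
                                                              
                                                              


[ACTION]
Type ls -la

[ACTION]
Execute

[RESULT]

$ ls -la                                                      
-rw-r--r--  1 user group    15791 Mar  5 10:59 Makefile       
drwxr-xr-x  1 user group     3325 Feb  5 10:07 tests/         
-rw-r--r--  1 user group    31791 Mar 25 10:28 config.yaml    
-rw-r--r--  1 user group    29899 Feb 14 10:55 setup.py       
drwxr-xr-x  1 user group    48808 Jan  2 10:09 src/           
-rw-r--r--  1 user group     2456 Feb 15 10:26 README.md      
drwxr-xr-x  1 user group    31920 Apr  1 10:21 docs/          
-rw-r--r--  1 user group    43408 Jun  6 10:16 main.py        
$ python -c "print(list(range(5)))"                           
[0, 1, 2, 3, 4]                                               
$ python -c "print(list(range(5)))"                           
[0, 1, 2, 3, 4]                                               
$ echo hello                                                  
hello                                                         
$ python -c "print(42)"                                       
42                                                            
$ ls -la                                                      
-rw-r--r--  1 dev group    25012 Mar  9 10:28 main.py         
drwxr-xr-x  1 dev group    11177 May 15 10:29 tests/          
-rw-r--r--  1 dev group    11914 Jan 27 10:14 setup.py        
-rw-r--r--  1 dev group    41744 Feb 16 10:57 README.md       
-rw-r--r--  1 dev group    20412 Feb  3 10:49 Makefile        
-rw-r--r--  1 dev group    48766 May 19 10:07 config.yaml     
$ █                                                           


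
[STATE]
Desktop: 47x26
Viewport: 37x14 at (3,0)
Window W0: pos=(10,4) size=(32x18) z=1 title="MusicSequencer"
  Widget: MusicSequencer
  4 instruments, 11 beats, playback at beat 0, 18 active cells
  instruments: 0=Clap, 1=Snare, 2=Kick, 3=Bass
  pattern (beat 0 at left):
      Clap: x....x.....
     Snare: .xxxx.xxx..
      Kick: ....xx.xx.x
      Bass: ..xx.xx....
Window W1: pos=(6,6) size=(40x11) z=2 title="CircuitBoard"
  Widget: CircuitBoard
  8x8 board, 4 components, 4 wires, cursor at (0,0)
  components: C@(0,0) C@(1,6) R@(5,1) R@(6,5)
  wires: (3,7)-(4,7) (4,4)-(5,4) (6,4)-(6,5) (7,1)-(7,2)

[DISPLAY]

                                     
                                     
                                     
                                     
       ┏━━━━━━━━━━━━━━━━━━━━━━━━━━━━━
       ┃ MusicSequencer              
   ┏━━━━━━━━━━━━━━━━━━━━━━━━━━━━━━━━━
   ┃ CircuitBoard                    
   ┠─────────────────────────────────
   ┃   0 1 2 3 4 5 6 7               
   ┃0  [C]                           
   ┃                                 
   ┃1                           C    
   ┃                                 


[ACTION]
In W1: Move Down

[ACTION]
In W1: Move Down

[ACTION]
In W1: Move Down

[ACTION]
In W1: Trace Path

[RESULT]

                                     
                                     
                                     
                                     
       ┏━━━━━━━━━━━━━━━━━━━━━━━━━━━━━
       ┃ MusicSequencer              
   ┏━━━━━━━━━━━━━━━━━━━━━━━━━━━━━━━━━
   ┃ CircuitBoard                    
   ┠─────────────────────────────────
   ┃   0 1 2 3 4 5 6 7               
   ┃0   C                            
   ┃                                 
   ┃1                           C    
   ┃                                 


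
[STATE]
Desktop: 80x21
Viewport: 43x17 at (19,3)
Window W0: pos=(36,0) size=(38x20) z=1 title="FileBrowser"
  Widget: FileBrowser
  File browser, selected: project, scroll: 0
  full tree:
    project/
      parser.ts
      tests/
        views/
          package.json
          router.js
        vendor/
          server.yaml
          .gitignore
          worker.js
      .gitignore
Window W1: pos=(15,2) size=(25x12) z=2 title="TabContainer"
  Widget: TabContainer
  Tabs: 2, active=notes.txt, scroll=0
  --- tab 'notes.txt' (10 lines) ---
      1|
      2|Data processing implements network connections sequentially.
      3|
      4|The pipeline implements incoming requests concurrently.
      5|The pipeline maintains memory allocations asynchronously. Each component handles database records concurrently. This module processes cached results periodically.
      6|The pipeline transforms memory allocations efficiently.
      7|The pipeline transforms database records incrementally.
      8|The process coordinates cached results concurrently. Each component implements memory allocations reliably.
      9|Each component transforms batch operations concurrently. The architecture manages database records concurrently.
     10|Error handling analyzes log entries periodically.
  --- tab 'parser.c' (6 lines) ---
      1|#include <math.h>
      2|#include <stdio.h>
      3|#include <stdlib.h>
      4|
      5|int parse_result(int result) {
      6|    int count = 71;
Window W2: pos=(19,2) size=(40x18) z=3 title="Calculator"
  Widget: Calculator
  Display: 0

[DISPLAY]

┃ Calculator                           ┃   
┠──────────────────────────────────────┨   
┃                                     0┃   
┃┌───┬───┬───┬───┐                     ┃   
┃│ 7 │ 8 │ 9 │ ÷ │                     ┃   
┃├───┼───┼───┼───┤                     ┃   
┃│ 4 │ 5 │ 6 │ × │                     ┃   
┃├───┼───┼───┼───┤                     ┃   
┃│ 1 │ 2 │ 3 │ - │                     ┃   
┃├───┼───┼───┼───┤                     ┃   
┃│ 0 │ . │ = │ + │                     ┃   
┃├───┼───┼───┼───┤                     ┃   
┃│ C │ MC│ MR│ M+│                     ┃   
┃└───┴───┴───┴───┘                     ┃   
┃                                      ┃   
┃                                      ┃   
┗━━━━━━━━━━━━━━━━━━━━━━━━━━━━━━━━━━━━━━┛━━━


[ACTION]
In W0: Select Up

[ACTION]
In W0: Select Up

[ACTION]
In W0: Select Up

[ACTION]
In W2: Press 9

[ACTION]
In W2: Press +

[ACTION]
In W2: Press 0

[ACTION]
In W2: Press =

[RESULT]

┃ Calculator                           ┃   
┠──────────────────────────────────────┨   
┃                                     9┃   
┃┌───┬───┬───┬───┐                     ┃   
┃│ 7 │ 8 │ 9 │ ÷ │                     ┃   
┃├───┼───┼───┼───┤                     ┃   
┃│ 4 │ 5 │ 6 │ × │                     ┃   
┃├───┼───┼───┼───┤                     ┃   
┃│ 1 │ 2 │ 3 │ - │                     ┃   
┃├───┼───┼───┼───┤                     ┃   
┃│ 0 │ . │ = │ + │                     ┃   
┃├───┼───┼───┼───┤                     ┃   
┃│ C │ MC│ MR│ M+│                     ┃   
┃└───┴───┴───┴───┘                     ┃   
┃                                      ┃   
┃                                      ┃   
┗━━━━━━━━━━━━━━━━━━━━━━━━━━━━━━━━━━━━━━┛━━━


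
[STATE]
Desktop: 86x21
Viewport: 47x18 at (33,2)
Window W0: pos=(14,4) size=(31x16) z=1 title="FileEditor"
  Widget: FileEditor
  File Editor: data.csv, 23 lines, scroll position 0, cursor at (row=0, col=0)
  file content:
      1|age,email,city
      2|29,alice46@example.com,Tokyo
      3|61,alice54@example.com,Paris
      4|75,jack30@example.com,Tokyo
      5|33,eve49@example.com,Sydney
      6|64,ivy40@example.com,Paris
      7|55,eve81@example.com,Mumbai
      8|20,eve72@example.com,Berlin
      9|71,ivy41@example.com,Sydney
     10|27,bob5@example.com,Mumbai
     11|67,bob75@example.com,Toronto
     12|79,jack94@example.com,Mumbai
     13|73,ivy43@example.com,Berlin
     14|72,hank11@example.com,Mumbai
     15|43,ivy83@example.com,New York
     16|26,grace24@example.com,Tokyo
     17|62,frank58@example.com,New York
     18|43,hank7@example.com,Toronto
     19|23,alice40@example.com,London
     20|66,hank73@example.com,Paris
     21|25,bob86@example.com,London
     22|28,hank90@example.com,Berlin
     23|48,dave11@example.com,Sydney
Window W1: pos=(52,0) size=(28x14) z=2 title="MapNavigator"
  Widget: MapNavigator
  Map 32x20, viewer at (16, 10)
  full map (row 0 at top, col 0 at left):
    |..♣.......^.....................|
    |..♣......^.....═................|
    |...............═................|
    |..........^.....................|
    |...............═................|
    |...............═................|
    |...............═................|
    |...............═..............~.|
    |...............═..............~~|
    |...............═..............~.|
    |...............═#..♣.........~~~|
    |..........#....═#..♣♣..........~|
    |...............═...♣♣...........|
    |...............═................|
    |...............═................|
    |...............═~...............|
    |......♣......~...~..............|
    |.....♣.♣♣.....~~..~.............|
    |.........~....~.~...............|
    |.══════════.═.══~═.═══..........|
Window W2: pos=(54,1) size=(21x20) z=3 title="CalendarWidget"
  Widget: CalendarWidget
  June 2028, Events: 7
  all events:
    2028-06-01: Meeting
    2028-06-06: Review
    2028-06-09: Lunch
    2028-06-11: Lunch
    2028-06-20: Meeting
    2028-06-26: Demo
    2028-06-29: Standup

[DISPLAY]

                   ┠─┃ CalendarWidget    ┃────┨
                   ┃.┠───────────────────┨....┃
━━━━━━━━━━━┓       ┃.┃     June 2028     ┃....┃
           ┃       ┃.┃Mo Tu We Th Fr Sa S┃....┃
───────────┨       ┃.┃          1*  2  3 ┃....┃
          ▲┃       ┃.┃ 5  6*  7  8  9* 10┃....┃
.com,Tokyo█┃       ┃.┃12 13 14 15 16 17 1┃....┃
.com,Paris░┃       ┃.┃19 20* 21 22 23 24 ┃....┃
com,Tokyo ░┃       ┃.┃26* 27 28 29* 30   ┃....┃
om,Sydney ░┃       ┃.┃                   ┃....┃
om,Paris  ░┃       ┃.┃                   ┃....┃
om,Mumbai ░┃       ┗━┃                   ┃━━━━┛
om,Berlin ░┃         ┃                   ┃     
om,Sydney ░┃         ┃                   ┃     
m,Mumbai  ░┃         ┃                   ┃     
om,Toronto░┃         ┃                   ┃     
com,Mumbai▼┃         ┃                   ┃     
━━━━━━━━━━━┛         ┃                   ┃     


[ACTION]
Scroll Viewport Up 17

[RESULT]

                   ┏━━━━━━━━━━━━━━━━━━━━━━━━━━┓
                   ┃ ┏━━━━━━━━━━━━━━━━━━━┓    ┃
                   ┠─┃ CalendarWidget    ┃────┨
                   ┃.┠───────────────────┨....┃
━━━━━━━━━━━┓       ┃.┃     June 2028     ┃....┃
           ┃       ┃.┃Mo Tu We Th Fr Sa S┃....┃
───────────┨       ┃.┃          1*  2  3 ┃....┃
          ▲┃       ┃.┃ 5  6*  7  8  9* 10┃....┃
.com,Tokyo█┃       ┃.┃12 13 14 15 16 17 1┃....┃
.com,Paris░┃       ┃.┃19 20* 21 22 23 24 ┃....┃
com,Tokyo ░┃       ┃.┃26* 27 28 29* 30   ┃....┃
om,Sydney ░┃       ┃.┃                   ┃....┃
om,Paris  ░┃       ┃.┃                   ┃....┃
om,Mumbai ░┃       ┗━┃                   ┃━━━━┛
om,Berlin ░┃         ┃                   ┃     
om,Sydney ░┃         ┃                   ┃     
m,Mumbai  ░┃         ┃                   ┃     
om,Toronto░┃         ┃                   ┃     


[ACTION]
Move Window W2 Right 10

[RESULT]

                   ┏━━━━━━━━━━━━━━━━━━━━━━━━━━┓
                   ┃ MapNavigat┏━━━━━━━━━━━━━━━
                   ┠───────────┃ CalendarWidget
                   ┃...........┠───────────────
━━━━━━━━━━━┓       ┃...........┃     June 2028 
           ┃       ┃...........┃Mo Tu We Th Fr 
───────────┨       ┃...........┃          1*  2
          ▲┃       ┃...........┃ 5  6*  7  8  9
.com,Tokyo█┃       ┃...........┃12 13 14 15 16 
.com,Paris░┃       ┃.......#...┃19 20* 21 22 23
com,Tokyo ░┃       ┃...........┃26* 27 28 29* 3
om,Sydney ░┃       ┃...........┃               
om,Paris  ░┃       ┃...........┃               
om,Mumbai ░┃       ┗━━━━━━━━━━━┃               
om,Berlin ░┃                   ┃               
om,Sydney ░┃                   ┃               
m,Mumbai  ░┃                   ┃               
om,Toronto░┃                   ┃               


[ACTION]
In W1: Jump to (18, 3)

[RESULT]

                   ┏━━━━━━━━━━━━━━━━━━━━━━━━━━┓
                   ┃ MapNavigat┏━━━━━━━━━━━━━━━
                   ┠───────────┃ CalendarWidget
                   ┃           ┠───────────────
━━━━━━━━━━━┓       ┃           ┃     June 2028 
           ┃       ┃.....^.....┃Mo Tu We Th Fr 
───────────┨       ┃....^.....═┃          1*  2
          ▲┃       ┃..........═┃ 5  6*  7  8  9
.com,Tokyo█┃       ┃.....^.....┃12 13 14 15 16 
.com,Paris░┃       ┃..........═┃19 20* 21 22 23
com,Tokyo ░┃       ┃..........═┃26* 27 28 29* 3
om,Sydney ░┃       ┃..........═┃               
om,Paris  ░┃       ┃..........═┃               
om,Mumbai ░┃       ┗━━━━━━━━━━━┃               
om,Berlin ░┃                   ┃               
om,Sydney ░┃                   ┃               
m,Mumbai  ░┃                   ┃               
om,Toronto░┃                   ┃               


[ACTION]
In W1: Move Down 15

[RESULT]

                   ┏━━━━━━━━━━━━━━━━━━━━━━━━━━┓
                   ┃ MapNavigat┏━━━━━━━━━━━━━━━
                   ┠───────────┃ CalendarWidget
                   ┃..........═┠───────────────
━━━━━━━━━━━┓       ┃..........═┃     June 2028 
           ┃       ┃..........═┃Mo Tu We Th Fr 
───────────┨       ┃.♣......~..┃          1*  2
          ▲┃       ┃♣.♣♣.....~~┃ 5  6*  7  8  9
.com,Tokyo█┃       ┃....~....~.┃12 13 14 15 16 
.com,Paris░┃       ┃══════.═.══┃19 20* 21 22 23
com,Tokyo ░┃       ┃           ┃26* 27 28 29* 3
om,Sydney ░┃       ┃           ┃               
om,Paris  ░┃       ┃           ┃               
om,Mumbai ░┃       ┗━━━━━━━━━━━┃               
om,Berlin ░┃                   ┃               
om,Sydney ░┃                   ┃               
m,Mumbai  ░┃                   ┃               
om,Toronto░┃                   ┃               


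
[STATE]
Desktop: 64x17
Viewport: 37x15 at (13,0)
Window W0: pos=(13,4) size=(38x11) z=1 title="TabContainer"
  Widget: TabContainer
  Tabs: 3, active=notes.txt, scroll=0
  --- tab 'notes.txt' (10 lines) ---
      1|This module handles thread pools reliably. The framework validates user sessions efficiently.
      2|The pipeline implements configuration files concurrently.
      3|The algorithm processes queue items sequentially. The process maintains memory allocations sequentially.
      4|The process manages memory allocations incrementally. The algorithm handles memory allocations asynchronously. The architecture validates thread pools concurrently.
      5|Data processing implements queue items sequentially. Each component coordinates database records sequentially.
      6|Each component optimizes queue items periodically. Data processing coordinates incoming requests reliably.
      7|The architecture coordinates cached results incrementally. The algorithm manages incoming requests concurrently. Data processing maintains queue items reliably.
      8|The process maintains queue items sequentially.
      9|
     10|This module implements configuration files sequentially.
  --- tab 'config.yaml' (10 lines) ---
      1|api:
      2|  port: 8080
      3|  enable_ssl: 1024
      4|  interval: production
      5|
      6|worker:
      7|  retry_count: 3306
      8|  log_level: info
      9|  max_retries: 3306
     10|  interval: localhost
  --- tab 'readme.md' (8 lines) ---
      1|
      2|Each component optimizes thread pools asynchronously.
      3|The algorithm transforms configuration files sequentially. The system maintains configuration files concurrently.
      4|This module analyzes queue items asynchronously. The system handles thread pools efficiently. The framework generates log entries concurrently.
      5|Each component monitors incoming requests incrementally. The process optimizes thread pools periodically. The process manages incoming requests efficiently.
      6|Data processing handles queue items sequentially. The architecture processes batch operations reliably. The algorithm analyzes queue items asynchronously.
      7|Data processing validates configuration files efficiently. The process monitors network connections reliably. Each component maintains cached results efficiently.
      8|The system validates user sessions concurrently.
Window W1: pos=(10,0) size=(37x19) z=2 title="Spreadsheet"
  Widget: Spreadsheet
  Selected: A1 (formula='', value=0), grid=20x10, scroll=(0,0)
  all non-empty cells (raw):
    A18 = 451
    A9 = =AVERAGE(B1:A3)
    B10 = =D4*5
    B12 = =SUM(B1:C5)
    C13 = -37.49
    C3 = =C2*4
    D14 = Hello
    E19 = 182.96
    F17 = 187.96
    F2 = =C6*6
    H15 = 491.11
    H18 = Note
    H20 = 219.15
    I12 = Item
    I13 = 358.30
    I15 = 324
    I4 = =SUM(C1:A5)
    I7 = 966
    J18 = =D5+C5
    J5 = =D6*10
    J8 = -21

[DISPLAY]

━━━━━━━━━━━━━━━━━━━━━━━━━━━━━━━━━┓   
preadsheet                       ┃   
─────────────────────────────────┨   
:                                ┃   
     A       B       C       D   ┃━━━
---------------------------------┃   
1      [0]       0       0       ┃───
2        0       0       0       ┃.md
3        0       0       0       ┃───
4        0       0       0       ┃rel
5        0       0       0       ┃tio
6        0       0       0       ┃ms 
7        0       0       0       ┃tio
8        0       0       0       ┃ite
9        0       0       0       ┃━━━


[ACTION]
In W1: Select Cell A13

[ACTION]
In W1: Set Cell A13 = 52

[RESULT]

━━━━━━━━━━━━━━━━━━━━━━━━━━━━━━━━━┓   
preadsheet                       ┃   
─────────────────────────────────┨   
3: 52                            ┃   
     A       B       C       D   ┃━━━
---------------------------------┃   
1        0       0       0       ┃───
2        0       0       0       ┃.md
3        0       0       0       ┃───
4        0       0       0       ┃rel
5        0       0       0       ┃tio
6        0       0       0       ┃ms 
7        0       0       0       ┃tio
8        0       0       0       ┃ite
9        0       0       0       ┃━━━


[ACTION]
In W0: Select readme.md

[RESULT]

━━━━━━━━━━━━━━━━━━━━━━━━━━━━━━━━━┓   
preadsheet                       ┃   
─────────────────────────────────┨   
3: 52                            ┃   
     A       B       C       D   ┃━━━
---------------------------------┃   
1        0       0       0       ┃───
2        0       0       0       ┃.md
3        0       0       0       ┃───
4        0       0       0       ┃   
5        0       0       0       ┃ool
6        0       0       0       ┃ati
7        0       0       0       ┃asy
8        0       0       0       ┃req
9        0       0       0       ┃━━━


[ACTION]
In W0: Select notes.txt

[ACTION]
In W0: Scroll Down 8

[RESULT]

━━━━━━━━━━━━━━━━━━━━━━━━━━━━━━━━━┓   
preadsheet                       ┃   
─────────────────────────────────┨   
3: 52                            ┃   
     A       B       C       D   ┃━━━
---------------------------------┃   
1        0       0       0       ┃───
2        0       0       0       ┃.md
3        0       0       0       ┃───
4        0       0       0       ┃   
5        0       0       0       ┃ion
6        0       0       0       ┃   
7        0       0       0       ┃   
8        0       0       0       ┃   
9        0       0       0       ┃━━━


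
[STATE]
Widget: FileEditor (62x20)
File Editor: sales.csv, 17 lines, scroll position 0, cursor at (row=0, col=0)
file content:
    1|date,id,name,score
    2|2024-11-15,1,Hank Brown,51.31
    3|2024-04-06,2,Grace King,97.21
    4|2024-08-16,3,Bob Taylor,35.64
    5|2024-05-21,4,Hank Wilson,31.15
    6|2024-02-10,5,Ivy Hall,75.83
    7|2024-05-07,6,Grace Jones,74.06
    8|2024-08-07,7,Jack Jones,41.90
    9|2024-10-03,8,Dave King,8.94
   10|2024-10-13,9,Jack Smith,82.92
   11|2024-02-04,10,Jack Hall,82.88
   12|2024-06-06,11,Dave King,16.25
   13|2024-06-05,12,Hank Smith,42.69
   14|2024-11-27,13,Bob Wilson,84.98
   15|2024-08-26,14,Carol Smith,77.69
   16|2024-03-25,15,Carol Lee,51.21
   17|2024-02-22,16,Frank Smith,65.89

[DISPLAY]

█ate,id,name,score                                           ▲
2024-11-15,1,Hank Brown,51.31                                █
2024-04-06,2,Grace King,97.21                                ░
2024-08-16,3,Bob Taylor,35.64                                ░
2024-05-21,4,Hank Wilson,31.15                               ░
2024-02-10,5,Ivy Hall,75.83                                  ░
2024-05-07,6,Grace Jones,74.06                               ░
2024-08-07,7,Jack Jones,41.90                                ░
2024-10-03,8,Dave King,8.94                                  ░
2024-10-13,9,Jack Smith,82.92                                ░
2024-02-04,10,Jack Hall,82.88                                ░
2024-06-06,11,Dave King,16.25                                ░
2024-06-05,12,Hank Smith,42.69                               ░
2024-11-27,13,Bob Wilson,84.98                               ░
2024-08-26,14,Carol Smith,77.69                              ░
2024-03-25,15,Carol Lee,51.21                                ░
2024-02-22,16,Frank Smith,65.89                              ░
                                                             ░
                                                             ░
                                                             ▼


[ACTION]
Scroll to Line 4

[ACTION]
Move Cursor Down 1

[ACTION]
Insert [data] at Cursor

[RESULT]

date,id,name,score                                           ▲
data█024-11-15,1,Hank Brown,51.31                            █
2024-04-06,2,Grace King,97.21                                ░
2024-08-16,3,Bob Taylor,35.64                                ░
2024-05-21,4,Hank Wilson,31.15                               ░
2024-02-10,5,Ivy Hall,75.83                                  ░
2024-05-07,6,Grace Jones,74.06                               ░
2024-08-07,7,Jack Jones,41.90                                ░
2024-10-03,8,Dave King,8.94                                  ░
2024-10-13,9,Jack Smith,82.92                                ░
2024-02-04,10,Jack Hall,82.88                                ░
2024-06-06,11,Dave King,16.25                                ░
2024-06-05,12,Hank Smith,42.69                               ░
2024-11-27,13,Bob Wilson,84.98                               ░
2024-08-26,14,Carol Smith,77.69                              ░
2024-03-25,15,Carol Lee,51.21                                ░
2024-02-22,16,Frank Smith,65.89                              ░
                                                             ░
                                                             ░
                                                             ▼


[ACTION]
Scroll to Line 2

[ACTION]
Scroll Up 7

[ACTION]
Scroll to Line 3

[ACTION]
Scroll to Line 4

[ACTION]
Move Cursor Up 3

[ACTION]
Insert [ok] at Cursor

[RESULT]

dateok█id,name,score                                         ▲
data2024-11-15,1,Hank Brown,51.31                            █
2024-04-06,2,Grace King,97.21                                ░
2024-08-16,3,Bob Taylor,35.64                                ░
2024-05-21,4,Hank Wilson,31.15                               ░
2024-02-10,5,Ivy Hall,75.83                                  ░
2024-05-07,6,Grace Jones,74.06                               ░
2024-08-07,7,Jack Jones,41.90                                ░
2024-10-03,8,Dave King,8.94                                  ░
2024-10-13,9,Jack Smith,82.92                                ░
2024-02-04,10,Jack Hall,82.88                                ░
2024-06-06,11,Dave King,16.25                                ░
2024-06-05,12,Hank Smith,42.69                               ░
2024-11-27,13,Bob Wilson,84.98                               ░
2024-08-26,14,Carol Smith,77.69                              ░
2024-03-25,15,Carol Lee,51.21                                ░
2024-02-22,16,Frank Smith,65.89                              ░
                                                             ░
                                                             ░
                                                             ▼


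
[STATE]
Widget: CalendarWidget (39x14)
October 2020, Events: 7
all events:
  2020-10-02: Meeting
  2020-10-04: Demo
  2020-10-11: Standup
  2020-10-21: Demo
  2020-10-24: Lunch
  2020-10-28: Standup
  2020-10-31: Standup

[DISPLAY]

              October 2020             
Mo Tu We Th Fr Sa Su                   
          1  2*  3  4*                 
 5  6  7  8  9 10 11*                  
12 13 14 15 16 17 18                   
19 20 21* 22 23 24* 25                 
26 27 28* 29 30 31*                    
                                       
                                       
                                       
                                       
                                       
                                       
                                       


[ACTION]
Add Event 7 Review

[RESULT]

              October 2020             
Mo Tu We Th Fr Sa Su                   
          1  2*  3  4*                 
 5  6  7*  8  9 10 11*                 
12 13 14 15 16 17 18                   
19 20 21* 22 23 24* 25                 
26 27 28* 29 30 31*                    
                                       
                                       
                                       
                                       
                                       
                                       
                                       


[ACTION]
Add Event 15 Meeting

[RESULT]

              October 2020             
Mo Tu We Th Fr Sa Su                   
          1  2*  3  4*                 
 5  6  7*  8  9 10 11*                 
12 13 14 15* 16 17 18                  
19 20 21* 22 23 24* 25                 
26 27 28* 29 30 31*                    
                                       
                                       
                                       
                                       
                                       
                                       
                                       


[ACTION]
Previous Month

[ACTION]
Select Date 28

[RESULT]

             September 2020            
Mo Tu We Th Fr Sa Su                   
    1  2  3  4  5  6                   
 7  8  9 10 11 12 13                   
14 15 16 17 18 19 20                   
21 22 23 24 25 26 27                   
[28] 29 30                             
                                       
                                       
                                       
                                       
                                       
                                       
                                       


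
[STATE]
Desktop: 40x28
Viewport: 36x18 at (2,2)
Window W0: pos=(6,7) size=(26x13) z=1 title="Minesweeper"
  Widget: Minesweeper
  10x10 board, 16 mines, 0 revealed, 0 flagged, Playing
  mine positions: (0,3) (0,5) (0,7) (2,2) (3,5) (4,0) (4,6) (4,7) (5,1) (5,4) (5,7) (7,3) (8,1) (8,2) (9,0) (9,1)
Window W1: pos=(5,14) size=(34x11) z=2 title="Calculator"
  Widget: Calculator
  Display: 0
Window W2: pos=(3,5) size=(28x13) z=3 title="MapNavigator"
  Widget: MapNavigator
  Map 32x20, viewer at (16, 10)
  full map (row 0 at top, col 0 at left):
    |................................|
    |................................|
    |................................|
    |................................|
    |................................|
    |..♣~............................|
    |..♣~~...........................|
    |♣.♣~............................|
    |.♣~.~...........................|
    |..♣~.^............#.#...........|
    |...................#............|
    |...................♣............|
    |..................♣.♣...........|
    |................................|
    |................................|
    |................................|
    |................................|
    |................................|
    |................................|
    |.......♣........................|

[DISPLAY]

                                    
                                    
                                    
 ┏━━━━━━━━━━━━━━━━━━━━━━━━━━┓       
 ┃ MapNavigator             ┃       
 ┠──────────────────────────┨┓      
 ┃~~........................┃┃      
 ┃~.........................┃┨      
 ┃.~........................┃┃      
 ┃~.^............#.#........┃┃      
 ┃.............@..#.........┃┃      
 ┃................♣.........┃┃      
 ┃...............♣.♣........┃━━━━━━━
 ┃..........................┃       
 ┃..........................┃───────
 ┗━━━━━━━━━━━━━━━━━━━━━━━━━━┛      0
   ┃┌───┬───┬───┬───┐               
   ┃│ 7 │ 8 │ 9 │ ÷ │               


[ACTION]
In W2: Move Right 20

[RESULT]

                                    
                                    
                                    
 ┏━━━━━━━━━━━━━━━━━━━━━━━━━━┓       
 ┃ MapNavigator             ┃       
 ┠──────────────────────────┨┓      
 ┃..............            ┃┃      
 ┃..............            ┃┨      
 ┃..............            ┃┃      
 ┃#.#...........            ┃┃      
 ┃.#...........@            ┃┃      
 ┃.♣............            ┃┃      
 ┃♣.♣...........            ┃━━━━━━━
 ┃..............            ┃       
 ┃..............            ┃───────
 ┗━━━━━━━━━━━━━━━━━━━━━━━━━━┛      0
   ┃┌───┬───┬───┬───┐               
   ┃│ 7 │ 8 │ 9 │ ÷ │               


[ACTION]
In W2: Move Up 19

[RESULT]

                                    
                                    
                                    
 ┏━━━━━━━━━━━━━━━━━━━━━━━━━━┓       
 ┃ MapNavigator             ┃       
 ┠──────────────────────────┨┓      
 ┃                          ┃┃      
 ┃                          ┃┨      
 ┃                          ┃┃      
 ┃                          ┃┃      
 ┃.............@            ┃┃      
 ┃..............            ┃┃      
 ┃..............            ┃━━━━━━━
 ┃..............            ┃       
 ┃..............            ┃───────
 ┗━━━━━━━━━━━━━━━━━━━━━━━━━━┛      0
   ┃┌───┬───┬───┬───┐               
   ┃│ 7 │ 8 │ 9 │ ÷ │               


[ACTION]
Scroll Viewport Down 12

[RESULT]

 ┃                          ┃┃      
 ┃                          ┃┃      
 ┃.............@            ┃┃      
 ┃..............            ┃┃      
 ┃..............            ┃━━━━━━━
 ┃..............            ┃       
 ┃..............            ┃───────
 ┗━━━━━━━━━━━━━━━━━━━━━━━━━━┛      0
   ┃┌───┬───┬───┬───┐               
   ┃│ 7 │ 8 │ 9 │ ÷ │               
   ┃├───┼───┼───┼───┤               
   ┃│ 4 │ 5 │ 6 │ × │               
   ┃├───┼───┼───┼───┤               
   ┃│ 1 │ 2 │ 3 │ - │               
   ┗━━━━━━━━━━━━━━━━━━━━━━━━━━━━━━━━
                                    
                                    
                                    


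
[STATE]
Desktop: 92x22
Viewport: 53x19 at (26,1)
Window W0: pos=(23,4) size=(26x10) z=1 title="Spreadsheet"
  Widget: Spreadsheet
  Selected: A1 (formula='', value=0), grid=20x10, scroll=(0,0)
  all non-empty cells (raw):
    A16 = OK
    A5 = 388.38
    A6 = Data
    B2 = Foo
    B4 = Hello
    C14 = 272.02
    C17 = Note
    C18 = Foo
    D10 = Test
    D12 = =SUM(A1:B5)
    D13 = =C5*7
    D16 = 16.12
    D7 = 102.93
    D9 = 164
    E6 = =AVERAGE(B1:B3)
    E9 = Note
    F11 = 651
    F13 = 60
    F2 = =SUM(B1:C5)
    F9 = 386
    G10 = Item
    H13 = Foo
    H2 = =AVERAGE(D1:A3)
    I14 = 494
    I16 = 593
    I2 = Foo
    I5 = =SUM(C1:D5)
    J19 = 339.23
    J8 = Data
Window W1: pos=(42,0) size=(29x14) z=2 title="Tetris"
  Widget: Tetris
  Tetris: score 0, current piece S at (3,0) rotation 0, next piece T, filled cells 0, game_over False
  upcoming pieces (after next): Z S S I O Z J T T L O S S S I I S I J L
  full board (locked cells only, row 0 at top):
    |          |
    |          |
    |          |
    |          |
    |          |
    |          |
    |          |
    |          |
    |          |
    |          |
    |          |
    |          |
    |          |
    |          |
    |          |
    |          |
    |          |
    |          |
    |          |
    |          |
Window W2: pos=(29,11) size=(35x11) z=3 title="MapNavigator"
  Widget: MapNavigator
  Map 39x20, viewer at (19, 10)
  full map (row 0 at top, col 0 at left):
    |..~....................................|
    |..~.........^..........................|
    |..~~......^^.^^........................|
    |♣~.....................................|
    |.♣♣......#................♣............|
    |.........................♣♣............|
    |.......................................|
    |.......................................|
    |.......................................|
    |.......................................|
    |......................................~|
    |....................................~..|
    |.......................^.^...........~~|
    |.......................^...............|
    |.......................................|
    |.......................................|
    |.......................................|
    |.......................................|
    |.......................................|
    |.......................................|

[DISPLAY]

                ┃ Tetris                    ┃        
                ┠───────────────────────────┨        
                ┃          │Next:           ┃        
━━━━━━━━━━━━━━━━┃          │ ▒              ┃        
preadsheet      ┃          │▒▒▒             ┃        
────────────────┃          │                ┃        
:               ┃          │                ┃        
     A       B  ┃          │                ┃        
----------------┃          │Score:          ┃        
1      [0]      ┃          │0               ┃        
2  ┏━━━━━━━━━━━━━━━━━━━━━━━━━━━━━━━━━┓      ┃        
3  ┃ MapNavigator                    ┃      ┃        
━━━┠─────────────────────────────────┨━━━━━━┛        
   ┃.................................┃               
   ┃.................................┃               
   ┃.................................┃               
   ┃................@................┃               
   ┃.................................┃               
   ┃....................^.^..........┃               


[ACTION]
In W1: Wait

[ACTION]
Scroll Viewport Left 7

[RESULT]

                       ┃ Tetris                    ┃ 
                       ┠───────────────────────────┨ 
                       ┃          │Next:           ┃ 
    ┏━━━━━━━━━━━━━━━━━━┃          │ ▒              ┃ 
    ┃ Spreadsheet      ┃          │▒▒▒             ┃ 
    ┠──────────────────┃          │                ┃ 
    ┃A1:               ┃          │                ┃ 
    ┃       A       B  ┃          │                ┃ 
    ┃------------------┃          │Score:          ┃ 
    ┃  1      [0]      ┃          │0               ┃ 
    ┃  2  ┏━━━━━━━━━━━━━━━━━━━━━━━━━━━━━━━━━┓      ┃ 
    ┃  3  ┃ MapNavigator                    ┃      ┃ 
    ┗━━━━━┠─────────────────────────────────┨━━━━━━┛ 
          ┃.................................┃        
          ┃.................................┃        
          ┃.................................┃        
          ┃................@................┃        
          ┃.................................┃        
          ┃....................^.^..........┃        


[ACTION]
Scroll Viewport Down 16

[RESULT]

                       ┃          │Next:           ┃ 
    ┏━━━━━━━━━━━━━━━━━━┃          │ ▒              ┃ 
    ┃ Spreadsheet      ┃          │▒▒▒             ┃ 
    ┠──────────────────┃          │                ┃ 
    ┃A1:               ┃          │                ┃ 
    ┃       A       B  ┃          │                ┃ 
    ┃------------------┃          │Score:          ┃ 
    ┃  1      [0]      ┃          │0               ┃ 
    ┃  2  ┏━━━━━━━━━━━━━━━━━━━━━━━━━━━━━━━━━┓      ┃ 
    ┃  3  ┃ MapNavigator                    ┃      ┃ 
    ┗━━━━━┠─────────────────────────────────┨━━━━━━┛ 
          ┃.................................┃        
          ┃.................................┃        
          ┃.................................┃        
          ┃................@................┃        
          ┃.................................┃        
          ┃....................^.^..........┃        
          ┃....................^............┃        
          ┗━━━━━━━━━━━━━━━━━━━━━━━━━━━━━━━━━┛        
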